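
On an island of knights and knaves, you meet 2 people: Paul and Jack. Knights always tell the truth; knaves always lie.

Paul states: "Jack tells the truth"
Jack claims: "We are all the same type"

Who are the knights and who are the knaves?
Paul is a knight.
Jack is a knight.

Verification:
- Paul (knight) says "Jack tells the truth" - this is TRUE because Jack is a knight.
- Jack (knight) says "We are all the same type" - this is TRUE because Paul and Jack are knights.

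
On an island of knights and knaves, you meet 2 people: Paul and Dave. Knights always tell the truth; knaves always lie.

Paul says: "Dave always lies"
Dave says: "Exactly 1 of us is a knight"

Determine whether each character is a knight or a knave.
Paul is a knave.
Dave is a knight.

Verification:
- Paul (knave) says "Dave always lies" - this is FALSE (a lie) because Dave is a knight.
- Dave (knight) says "Exactly 1 of us is a knight" - this is TRUE because there are 1 knights.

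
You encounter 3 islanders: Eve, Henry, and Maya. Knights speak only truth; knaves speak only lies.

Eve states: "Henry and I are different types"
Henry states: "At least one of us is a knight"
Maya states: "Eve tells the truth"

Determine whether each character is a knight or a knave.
Eve is a knave.
Henry is a knave.
Maya is a knave.

Verification:
- Eve (knave) says "Henry and I are different types" - this is FALSE (a lie) because Eve is a knave and Henry is a knave.
- Henry (knave) says "At least one of us is a knight" - this is FALSE (a lie) because no one is a knight.
- Maya (knave) says "Eve tells the truth" - this is FALSE (a lie) because Eve is a knave.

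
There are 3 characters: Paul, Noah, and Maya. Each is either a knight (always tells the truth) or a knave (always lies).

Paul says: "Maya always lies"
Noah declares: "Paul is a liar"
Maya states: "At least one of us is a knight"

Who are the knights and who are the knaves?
Paul is a knave.
Noah is a knight.
Maya is a knight.

Verification:
- Paul (knave) says "Maya always lies" - this is FALSE (a lie) because Maya is a knight.
- Noah (knight) says "Paul is a liar" - this is TRUE because Paul is a knave.
- Maya (knight) says "At least one of us is a knight" - this is TRUE because Noah and Maya are knights.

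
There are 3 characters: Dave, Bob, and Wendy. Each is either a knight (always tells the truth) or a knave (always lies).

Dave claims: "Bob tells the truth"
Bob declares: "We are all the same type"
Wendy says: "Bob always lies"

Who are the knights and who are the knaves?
Dave is a knave.
Bob is a knave.
Wendy is a knight.

Verification:
- Dave (knave) says "Bob tells the truth" - this is FALSE (a lie) because Bob is a knave.
- Bob (knave) says "We are all the same type" - this is FALSE (a lie) because Wendy is a knight and Dave and Bob are knaves.
- Wendy (knight) says "Bob always lies" - this is TRUE because Bob is a knave.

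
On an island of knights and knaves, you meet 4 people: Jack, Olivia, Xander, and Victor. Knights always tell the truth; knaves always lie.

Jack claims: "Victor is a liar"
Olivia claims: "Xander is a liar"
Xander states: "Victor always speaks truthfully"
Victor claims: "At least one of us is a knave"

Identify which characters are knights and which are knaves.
Jack is a knave.
Olivia is a knave.
Xander is a knight.
Victor is a knight.

Verification:
- Jack (knave) says "Victor is a liar" - this is FALSE (a lie) because Victor is a knight.
- Olivia (knave) says "Xander is a liar" - this is FALSE (a lie) because Xander is a knight.
- Xander (knight) says "Victor always speaks truthfully" - this is TRUE because Victor is a knight.
- Victor (knight) says "At least one of us is a knave" - this is TRUE because Jack and Olivia are knaves.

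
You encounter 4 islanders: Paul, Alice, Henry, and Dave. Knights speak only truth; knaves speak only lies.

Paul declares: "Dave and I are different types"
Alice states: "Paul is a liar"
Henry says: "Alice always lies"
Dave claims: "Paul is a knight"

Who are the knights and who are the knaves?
Paul is a knave.
Alice is a knight.
Henry is a knave.
Dave is a knave.

Verification:
- Paul (knave) says "Dave and I are different types" - this is FALSE (a lie) because Paul is a knave and Dave is a knave.
- Alice (knight) says "Paul is a liar" - this is TRUE because Paul is a knave.
- Henry (knave) says "Alice always lies" - this is FALSE (a lie) because Alice is a knight.
- Dave (knave) says "Paul is a knight" - this is FALSE (a lie) because Paul is a knave.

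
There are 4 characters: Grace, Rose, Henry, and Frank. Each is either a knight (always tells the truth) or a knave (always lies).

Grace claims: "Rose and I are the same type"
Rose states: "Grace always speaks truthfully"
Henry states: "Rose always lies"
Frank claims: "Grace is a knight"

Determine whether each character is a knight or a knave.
Grace is a knight.
Rose is a knight.
Henry is a knave.
Frank is a knight.

Verification:
- Grace (knight) says "Rose and I are the same type" - this is TRUE because Grace is a knight and Rose is a knight.
- Rose (knight) says "Grace always speaks truthfully" - this is TRUE because Grace is a knight.
- Henry (knave) says "Rose always lies" - this is FALSE (a lie) because Rose is a knight.
- Frank (knight) says "Grace is a knight" - this is TRUE because Grace is a knight.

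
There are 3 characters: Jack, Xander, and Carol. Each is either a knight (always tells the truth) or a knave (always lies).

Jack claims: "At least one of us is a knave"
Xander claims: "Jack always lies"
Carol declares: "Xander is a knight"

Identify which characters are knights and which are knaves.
Jack is a knight.
Xander is a knave.
Carol is a knave.

Verification:
- Jack (knight) says "At least one of us is a knave" - this is TRUE because Xander and Carol are knaves.
- Xander (knave) says "Jack always lies" - this is FALSE (a lie) because Jack is a knight.
- Carol (knave) says "Xander is a knight" - this is FALSE (a lie) because Xander is a knave.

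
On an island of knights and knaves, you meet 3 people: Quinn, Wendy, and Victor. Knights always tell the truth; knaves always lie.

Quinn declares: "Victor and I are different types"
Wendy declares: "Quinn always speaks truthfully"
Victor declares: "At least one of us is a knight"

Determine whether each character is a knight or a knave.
Quinn is a knave.
Wendy is a knave.
Victor is a knave.

Verification:
- Quinn (knave) says "Victor and I are different types" - this is FALSE (a lie) because Quinn is a knave and Victor is a knave.
- Wendy (knave) says "Quinn always speaks truthfully" - this is FALSE (a lie) because Quinn is a knave.
- Victor (knave) says "At least one of us is a knight" - this is FALSE (a lie) because no one is a knight.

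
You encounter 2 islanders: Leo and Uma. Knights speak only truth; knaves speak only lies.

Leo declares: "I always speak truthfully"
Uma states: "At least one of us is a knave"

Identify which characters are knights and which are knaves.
Leo is a knave.
Uma is a knight.

Verification:
- Leo (knave) says "I always speak truthfully" - this is FALSE (a lie) because Leo is a knave.
- Uma (knight) says "At least one of us is a knave" - this is TRUE because Leo is a knave.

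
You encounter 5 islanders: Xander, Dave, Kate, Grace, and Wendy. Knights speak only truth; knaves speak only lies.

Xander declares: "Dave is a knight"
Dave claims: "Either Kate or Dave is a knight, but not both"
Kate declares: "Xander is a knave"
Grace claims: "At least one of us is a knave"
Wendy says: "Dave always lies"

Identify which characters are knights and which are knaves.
Xander is a knight.
Dave is a knight.
Kate is a knave.
Grace is a knight.
Wendy is a knave.

Verification:
- Xander (knight) says "Dave is a knight" - this is TRUE because Dave is a knight.
- Dave (knight) says "Either Kate or Dave is a knight, but not both" - this is TRUE because Kate is a knave and Dave is a knight.
- Kate (knave) says "Xander is a knave" - this is FALSE (a lie) because Xander is a knight.
- Grace (knight) says "At least one of us is a knave" - this is TRUE because Kate and Wendy are knaves.
- Wendy (knave) says "Dave always lies" - this is FALSE (a lie) because Dave is a knight.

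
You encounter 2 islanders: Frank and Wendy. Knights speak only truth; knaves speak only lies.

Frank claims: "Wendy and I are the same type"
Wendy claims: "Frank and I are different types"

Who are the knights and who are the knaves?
Frank is a knave.
Wendy is a knight.

Verification:
- Frank (knave) says "Wendy and I are the same type" - this is FALSE (a lie) because Frank is a knave and Wendy is a knight.
- Wendy (knight) says "Frank and I are different types" - this is TRUE because Wendy is a knight and Frank is a knave.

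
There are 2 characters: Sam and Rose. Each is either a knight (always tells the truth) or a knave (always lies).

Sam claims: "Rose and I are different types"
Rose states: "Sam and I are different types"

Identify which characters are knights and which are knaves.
Sam is a knave.
Rose is a knave.

Verification:
- Sam (knave) says "Rose and I are different types" - this is FALSE (a lie) because Sam is a knave and Rose is a knave.
- Rose (knave) says "Sam and I are different types" - this is FALSE (a lie) because Rose is a knave and Sam is a knave.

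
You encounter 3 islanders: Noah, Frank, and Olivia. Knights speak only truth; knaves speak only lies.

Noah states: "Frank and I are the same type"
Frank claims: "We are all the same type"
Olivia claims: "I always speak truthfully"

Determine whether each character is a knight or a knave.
Noah is a knight.
Frank is a knight.
Olivia is a knight.

Verification:
- Noah (knight) says "Frank and I are the same type" - this is TRUE because Noah is a knight and Frank is a knight.
- Frank (knight) says "We are all the same type" - this is TRUE because Noah, Frank, and Olivia are knights.
- Olivia (knight) says "I always speak truthfully" - this is TRUE because Olivia is a knight.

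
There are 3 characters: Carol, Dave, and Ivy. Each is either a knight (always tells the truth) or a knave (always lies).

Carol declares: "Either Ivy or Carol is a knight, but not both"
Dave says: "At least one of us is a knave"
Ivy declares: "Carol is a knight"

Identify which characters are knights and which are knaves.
Carol is a knave.
Dave is a knight.
Ivy is a knave.

Verification:
- Carol (knave) says "Either Ivy or Carol is a knight, but not both" - this is FALSE (a lie) because Ivy is a knave and Carol is a knave.
- Dave (knight) says "At least one of us is a knave" - this is TRUE because Carol and Ivy are knaves.
- Ivy (knave) says "Carol is a knight" - this is FALSE (a lie) because Carol is a knave.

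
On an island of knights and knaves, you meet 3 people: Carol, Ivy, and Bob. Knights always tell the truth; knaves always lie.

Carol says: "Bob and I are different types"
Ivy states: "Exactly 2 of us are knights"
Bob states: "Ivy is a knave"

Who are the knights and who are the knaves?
Carol is a knight.
Ivy is a knight.
Bob is a knave.

Verification:
- Carol (knight) says "Bob and I are different types" - this is TRUE because Carol is a knight and Bob is a knave.
- Ivy (knight) says "Exactly 2 of us are knights" - this is TRUE because there are 2 knights.
- Bob (knave) says "Ivy is a knave" - this is FALSE (a lie) because Ivy is a knight.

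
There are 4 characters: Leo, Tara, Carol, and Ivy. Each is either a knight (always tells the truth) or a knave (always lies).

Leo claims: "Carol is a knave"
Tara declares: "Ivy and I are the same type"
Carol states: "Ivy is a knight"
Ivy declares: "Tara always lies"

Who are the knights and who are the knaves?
Leo is a knave.
Tara is a knave.
Carol is a knight.
Ivy is a knight.

Verification:
- Leo (knave) says "Carol is a knave" - this is FALSE (a lie) because Carol is a knight.
- Tara (knave) says "Ivy and I are the same type" - this is FALSE (a lie) because Tara is a knave and Ivy is a knight.
- Carol (knight) says "Ivy is a knight" - this is TRUE because Ivy is a knight.
- Ivy (knight) says "Tara always lies" - this is TRUE because Tara is a knave.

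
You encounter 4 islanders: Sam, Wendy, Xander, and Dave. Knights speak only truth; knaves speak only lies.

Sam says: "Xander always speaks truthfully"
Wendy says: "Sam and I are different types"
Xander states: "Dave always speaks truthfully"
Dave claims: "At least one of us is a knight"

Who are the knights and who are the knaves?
Sam is a knave.
Wendy is a knave.
Xander is a knave.
Dave is a knave.

Verification:
- Sam (knave) says "Xander always speaks truthfully" - this is FALSE (a lie) because Xander is a knave.
- Wendy (knave) says "Sam and I are different types" - this is FALSE (a lie) because Wendy is a knave and Sam is a knave.
- Xander (knave) says "Dave always speaks truthfully" - this is FALSE (a lie) because Dave is a knave.
- Dave (knave) says "At least one of us is a knight" - this is FALSE (a lie) because no one is a knight.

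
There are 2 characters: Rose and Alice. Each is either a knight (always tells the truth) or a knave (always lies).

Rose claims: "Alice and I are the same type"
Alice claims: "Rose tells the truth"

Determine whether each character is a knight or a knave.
Rose is a knight.
Alice is a knight.

Verification:
- Rose (knight) says "Alice and I are the same type" - this is TRUE because Rose is a knight and Alice is a knight.
- Alice (knight) says "Rose tells the truth" - this is TRUE because Rose is a knight.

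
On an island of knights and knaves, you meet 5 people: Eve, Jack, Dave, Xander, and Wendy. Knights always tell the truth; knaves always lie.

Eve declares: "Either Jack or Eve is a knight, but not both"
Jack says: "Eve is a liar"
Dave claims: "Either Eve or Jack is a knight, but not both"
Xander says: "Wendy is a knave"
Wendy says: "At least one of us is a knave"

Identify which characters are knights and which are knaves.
Eve is a knight.
Jack is a knave.
Dave is a knight.
Xander is a knave.
Wendy is a knight.

Verification:
- Eve (knight) says "Either Jack or Eve is a knight, but not both" - this is TRUE because Jack is a knave and Eve is a knight.
- Jack (knave) says "Eve is a liar" - this is FALSE (a lie) because Eve is a knight.
- Dave (knight) says "Either Eve or Jack is a knight, but not both" - this is TRUE because Eve is a knight and Jack is a knave.
- Xander (knave) says "Wendy is a knave" - this is FALSE (a lie) because Wendy is a knight.
- Wendy (knight) says "At least one of us is a knave" - this is TRUE because Jack and Xander are knaves.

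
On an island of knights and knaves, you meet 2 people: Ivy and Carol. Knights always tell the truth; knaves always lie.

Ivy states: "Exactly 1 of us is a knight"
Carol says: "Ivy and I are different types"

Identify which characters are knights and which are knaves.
Ivy is a knave.
Carol is a knave.

Verification:
- Ivy (knave) says "Exactly 1 of us is a knight" - this is FALSE (a lie) because there are 0 knights.
- Carol (knave) says "Ivy and I are different types" - this is FALSE (a lie) because Carol is a knave and Ivy is a knave.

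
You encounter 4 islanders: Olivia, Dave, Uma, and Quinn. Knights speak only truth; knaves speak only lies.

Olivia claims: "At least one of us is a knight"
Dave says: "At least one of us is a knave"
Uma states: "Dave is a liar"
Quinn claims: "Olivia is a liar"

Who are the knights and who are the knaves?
Olivia is a knight.
Dave is a knight.
Uma is a knave.
Quinn is a knave.

Verification:
- Olivia (knight) says "At least one of us is a knight" - this is TRUE because Olivia and Dave are knights.
- Dave (knight) says "At least one of us is a knave" - this is TRUE because Uma and Quinn are knaves.
- Uma (knave) says "Dave is a liar" - this is FALSE (a lie) because Dave is a knight.
- Quinn (knave) says "Olivia is a liar" - this is FALSE (a lie) because Olivia is a knight.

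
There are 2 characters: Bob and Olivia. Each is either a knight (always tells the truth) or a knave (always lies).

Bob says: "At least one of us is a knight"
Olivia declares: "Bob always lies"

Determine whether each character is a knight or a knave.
Bob is a knight.
Olivia is a knave.

Verification:
- Bob (knight) says "At least one of us is a knight" - this is TRUE because Bob is a knight.
- Olivia (knave) says "Bob always lies" - this is FALSE (a lie) because Bob is a knight.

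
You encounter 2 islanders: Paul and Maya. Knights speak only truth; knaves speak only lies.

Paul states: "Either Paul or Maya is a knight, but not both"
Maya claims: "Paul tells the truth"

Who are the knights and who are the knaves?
Paul is a knave.
Maya is a knave.

Verification:
- Paul (knave) says "Either Paul or Maya is a knight, but not both" - this is FALSE (a lie) because Paul is a knave and Maya is a knave.
- Maya (knave) says "Paul tells the truth" - this is FALSE (a lie) because Paul is a knave.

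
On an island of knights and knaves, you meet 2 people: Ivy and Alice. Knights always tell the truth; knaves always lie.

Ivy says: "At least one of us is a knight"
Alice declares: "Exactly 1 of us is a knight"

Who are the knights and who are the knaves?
Ivy is a knave.
Alice is a knave.

Verification:
- Ivy (knave) says "At least one of us is a knight" - this is FALSE (a lie) because no one is a knight.
- Alice (knave) says "Exactly 1 of us is a knight" - this is FALSE (a lie) because there are 0 knights.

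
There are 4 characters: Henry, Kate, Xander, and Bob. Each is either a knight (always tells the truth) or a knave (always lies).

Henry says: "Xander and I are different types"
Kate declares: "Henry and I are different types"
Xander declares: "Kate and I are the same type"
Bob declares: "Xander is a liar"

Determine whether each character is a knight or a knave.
Henry is a knave.
Kate is a knight.
Xander is a knave.
Bob is a knight.

Verification:
- Henry (knave) says "Xander and I are different types" - this is FALSE (a lie) because Henry is a knave and Xander is a knave.
- Kate (knight) says "Henry and I are different types" - this is TRUE because Kate is a knight and Henry is a knave.
- Xander (knave) says "Kate and I are the same type" - this is FALSE (a lie) because Xander is a knave and Kate is a knight.
- Bob (knight) says "Xander is a liar" - this is TRUE because Xander is a knave.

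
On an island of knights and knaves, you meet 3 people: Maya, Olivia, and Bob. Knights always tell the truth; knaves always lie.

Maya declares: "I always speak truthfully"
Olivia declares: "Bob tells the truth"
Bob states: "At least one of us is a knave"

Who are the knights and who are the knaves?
Maya is a knave.
Olivia is a knight.
Bob is a knight.

Verification:
- Maya (knave) says "I always speak truthfully" - this is FALSE (a lie) because Maya is a knave.
- Olivia (knight) says "Bob tells the truth" - this is TRUE because Bob is a knight.
- Bob (knight) says "At least one of us is a knave" - this is TRUE because Maya is a knave.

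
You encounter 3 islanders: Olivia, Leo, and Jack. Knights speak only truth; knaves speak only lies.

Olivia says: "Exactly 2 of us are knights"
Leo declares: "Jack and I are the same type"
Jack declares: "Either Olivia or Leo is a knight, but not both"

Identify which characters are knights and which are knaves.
Olivia is a knight.
Leo is a knave.
Jack is a knight.

Verification:
- Olivia (knight) says "Exactly 2 of us are knights" - this is TRUE because there are 2 knights.
- Leo (knave) says "Jack and I are the same type" - this is FALSE (a lie) because Leo is a knave and Jack is a knight.
- Jack (knight) says "Either Olivia or Leo is a knight, but not both" - this is TRUE because Olivia is a knight and Leo is a knave.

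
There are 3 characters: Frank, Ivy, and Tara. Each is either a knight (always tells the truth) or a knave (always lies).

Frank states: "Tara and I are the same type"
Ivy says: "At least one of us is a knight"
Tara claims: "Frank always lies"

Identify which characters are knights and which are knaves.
Frank is a knave.
Ivy is a knight.
Tara is a knight.

Verification:
- Frank (knave) says "Tara and I are the same type" - this is FALSE (a lie) because Frank is a knave and Tara is a knight.
- Ivy (knight) says "At least one of us is a knight" - this is TRUE because Ivy and Tara are knights.
- Tara (knight) says "Frank always lies" - this is TRUE because Frank is a knave.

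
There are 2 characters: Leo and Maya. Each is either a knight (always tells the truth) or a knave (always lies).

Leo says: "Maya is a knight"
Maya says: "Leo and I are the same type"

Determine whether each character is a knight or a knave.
Leo is a knight.
Maya is a knight.

Verification:
- Leo (knight) says "Maya is a knight" - this is TRUE because Maya is a knight.
- Maya (knight) says "Leo and I are the same type" - this is TRUE because Maya is a knight and Leo is a knight.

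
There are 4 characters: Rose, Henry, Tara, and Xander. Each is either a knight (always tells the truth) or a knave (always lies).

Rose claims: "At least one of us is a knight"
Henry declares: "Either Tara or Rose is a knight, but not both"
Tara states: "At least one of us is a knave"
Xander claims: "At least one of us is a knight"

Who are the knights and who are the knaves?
Rose is a knight.
Henry is a knave.
Tara is a knight.
Xander is a knight.

Verification:
- Rose (knight) says "At least one of us is a knight" - this is TRUE because Rose, Tara, and Xander are knights.
- Henry (knave) says "Either Tara or Rose is a knight, but not both" - this is FALSE (a lie) because Tara is a knight and Rose is a knight.
- Tara (knight) says "At least one of us is a knave" - this is TRUE because Henry is a knave.
- Xander (knight) says "At least one of us is a knight" - this is TRUE because Rose, Tara, and Xander are knights.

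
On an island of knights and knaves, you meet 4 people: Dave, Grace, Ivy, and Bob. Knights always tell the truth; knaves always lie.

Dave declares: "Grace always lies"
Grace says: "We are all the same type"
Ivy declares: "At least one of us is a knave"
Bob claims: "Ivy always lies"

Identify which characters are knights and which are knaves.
Dave is a knight.
Grace is a knave.
Ivy is a knight.
Bob is a knave.

Verification:
- Dave (knight) says "Grace always lies" - this is TRUE because Grace is a knave.
- Grace (knave) says "We are all the same type" - this is FALSE (a lie) because Dave and Ivy are knights and Grace and Bob are knaves.
- Ivy (knight) says "At least one of us is a knave" - this is TRUE because Grace and Bob are knaves.
- Bob (knave) says "Ivy always lies" - this is FALSE (a lie) because Ivy is a knight.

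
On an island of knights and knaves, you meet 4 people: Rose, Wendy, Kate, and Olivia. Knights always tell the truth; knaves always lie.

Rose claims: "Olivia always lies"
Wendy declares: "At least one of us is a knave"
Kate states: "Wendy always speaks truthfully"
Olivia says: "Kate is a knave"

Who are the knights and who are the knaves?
Rose is a knight.
Wendy is a knight.
Kate is a knight.
Olivia is a knave.

Verification:
- Rose (knight) says "Olivia always lies" - this is TRUE because Olivia is a knave.
- Wendy (knight) says "At least one of us is a knave" - this is TRUE because Olivia is a knave.
- Kate (knight) says "Wendy always speaks truthfully" - this is TRUE because Wendy is a knight.
- Olivia (knave) says "Kate is a knave" - this is FALSE (a lie) because Kate is a knight.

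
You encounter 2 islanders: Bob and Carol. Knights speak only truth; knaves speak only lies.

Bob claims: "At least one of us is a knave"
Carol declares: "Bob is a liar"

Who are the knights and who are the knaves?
Bob is a knight.
Carol is a knave.

Verification:
- Bob (knight) says "At least one of us is a knave" - this is TRUE because Carol is a knave.
- Carol (knave) says "Bob is a liar" - this is FALSE (a lie) because Bob is a knight.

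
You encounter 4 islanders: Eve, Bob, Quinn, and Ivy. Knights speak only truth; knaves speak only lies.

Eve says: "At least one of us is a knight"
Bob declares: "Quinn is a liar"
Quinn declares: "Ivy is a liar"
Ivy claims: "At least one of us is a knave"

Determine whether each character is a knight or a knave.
Eve is a knight.
Bob is a knight.
Quinn is a knave.
Ivy is a knight.

Verification:
- Eve (knight) says "At least one of us is a knight" - this is TRUE because Eve, Bob, and Ivy are knights.
- Bob (knight) says "Quinn is a liar" - this is TRUE because Quinn is a knave.
- Quinn (knave) says "Ivy is a liar" - this is FALSE (a lie) because Ivy is a knight.
- Ivy (knight) says "At least one of us is a knave" - this is TRUE because Quinn is a knave.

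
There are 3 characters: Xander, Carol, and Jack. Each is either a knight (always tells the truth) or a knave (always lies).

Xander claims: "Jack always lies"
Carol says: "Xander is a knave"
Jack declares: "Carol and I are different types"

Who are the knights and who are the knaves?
Xander is a knight.
Carol is a knave.
Jack is a knave.

Verification:
- Xander (knight) says "Jack always lies" - this is TRUE because Jack is a knave.
- Carol (knave) says "Xander is a knave" - this is FALSE (a lie) because Xander is a knight.
- Jack (knave) says "Carol and I are different types" - this is FALSE (a lie) because Jack is a knave and Carol is a knave.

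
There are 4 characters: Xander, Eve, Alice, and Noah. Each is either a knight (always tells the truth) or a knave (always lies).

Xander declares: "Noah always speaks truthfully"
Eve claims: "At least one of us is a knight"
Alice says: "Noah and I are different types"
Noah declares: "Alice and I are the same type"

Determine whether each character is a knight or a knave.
Xander is a knave.
Eve is a knight.
Alice is a knight.
Noah is a knave.

Verification:
- Xander (knave) says "Noah always speaks truthfully" - this is FALSE (a lie) because Noah is a knave.
- Eve (knight) says "At least one of us is a knight" - this is TRUE because Eve and Alice are knights.
- Alice (knight) says "Noah and I are different types" - this is TRUE because Alice is a knight and Noah is a knave.
- Noah (knave) says "Alice and I are the same type" - this is FALSE (a lie) because Noah is a knave and Alice is a knight.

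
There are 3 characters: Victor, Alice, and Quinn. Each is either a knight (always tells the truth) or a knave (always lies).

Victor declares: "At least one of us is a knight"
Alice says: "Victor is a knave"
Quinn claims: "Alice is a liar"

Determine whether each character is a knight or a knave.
Victor is a knight.
Alice is a knave.
Quinn is a knight.

Verification:
- Victor (knight) says "At least one of us is a knight" - this is TRUE because Victor and Quinn are knights.
- Alice (knave) says "Victor is a knave" - this is FALSE (a lie) because Victor is a knight.
- Quinn (knight) says "Alice is a liar" - this is TRUE because Alice is a knave.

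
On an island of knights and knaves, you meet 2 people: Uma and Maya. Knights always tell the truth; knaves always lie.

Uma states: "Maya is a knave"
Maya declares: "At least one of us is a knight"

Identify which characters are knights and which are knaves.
Uma is a knave.
Maya is a knight.

Verification:
- Uma (knave) says "Maya is a knave" - this is FALSE (a lie) because Maya is a knight.
- Maya (knight) says "At least one of us is a knight" - this is TRUE because Maya is a knight.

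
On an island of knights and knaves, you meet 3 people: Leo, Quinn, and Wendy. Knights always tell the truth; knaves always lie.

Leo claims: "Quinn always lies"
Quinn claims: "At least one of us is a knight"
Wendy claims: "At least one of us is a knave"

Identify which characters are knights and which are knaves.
Leo is a knave.
Quinn is a knight.
Wendy is a knight.

Verification:
- Leo (knave) says "Quinn always lies" - this is FALSE (a lie) because Quinn is a knight.
- Quinn (knight) says "At least one of us is a knight" - this is TRUE because Quinn and Wendy are knights.
- Wendy (knight) says "At least one of us is a knave" - this is TRUE because Leo is a knave.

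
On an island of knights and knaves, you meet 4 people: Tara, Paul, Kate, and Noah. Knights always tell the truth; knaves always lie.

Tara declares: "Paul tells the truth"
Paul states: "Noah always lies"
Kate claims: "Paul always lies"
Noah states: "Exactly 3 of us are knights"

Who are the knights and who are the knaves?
Tara is a knight.
Paul is a knight.
Kate is a knave.
Noah is a knave.

Verification:
- Tara (knight) says "Paul tells the truth" - this is TRUE because Paul is a knight.
- Paul (knight) says "Noah always lies" - this is TRUE because Noah is a knave.
- Kate (knave) says "Paul always lies" - this is FALSE (a lie) because Paul is a knight.
- Noah (knave) says "Exactly 3 of us are knights" - this is FALSE (a lie) because there are 2 knights.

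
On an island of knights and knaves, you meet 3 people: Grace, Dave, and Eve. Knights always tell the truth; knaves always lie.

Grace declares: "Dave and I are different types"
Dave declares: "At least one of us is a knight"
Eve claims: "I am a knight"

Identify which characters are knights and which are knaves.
Grace is a knave.
Dave is a knave.
Eve is a knave.

Verification:
- Grace (knave) says "Dave and I are different types" - this is FALSE (a lie) because Grace is a knave and Dave is a knave.
- Dave (knave) says "At least one of us is a knight" - this is FALSE (a lie) because no one is a knight.
- Eve (knave) says "I am a knight" - this is FALSE (a lie) because Eve is a knave.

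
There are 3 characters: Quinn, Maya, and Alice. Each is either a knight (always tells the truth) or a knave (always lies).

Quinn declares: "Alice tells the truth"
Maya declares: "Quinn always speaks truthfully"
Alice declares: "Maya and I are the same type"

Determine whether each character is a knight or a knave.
Quinn is a knight.
Maya is a knight.
Alice is a knight.

Verification:
- Quinn (knight) says "Alice tells the truth" - this is TRUE because Alice is a knight.
- Maya (knight) says "Quinn always speaks truthfully" - this is TRUE because Quinn is a knight.
- Alice (knight) says "Maya and I are the same type" - this is TRUE because Alice is a knight and Maya is a knight.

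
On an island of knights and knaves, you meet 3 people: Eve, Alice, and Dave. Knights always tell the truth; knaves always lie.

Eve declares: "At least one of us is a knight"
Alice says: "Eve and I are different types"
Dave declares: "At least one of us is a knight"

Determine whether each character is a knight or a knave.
Eve is a knave.
Alice is a knave.
Dave is a knave.

Verification:
- Eve (knave) says "At least one of us is a knight" - this is FALSE (a lie) because no one is a knight.
- Alice (knave) says "Eve and I are different types" - this is FALSE (a lie) because Alice is a knave and Eve is a knave.
- Dave (knave) says "At least one of us is a knight" - this is FALSE (a lie) because no one is a knight.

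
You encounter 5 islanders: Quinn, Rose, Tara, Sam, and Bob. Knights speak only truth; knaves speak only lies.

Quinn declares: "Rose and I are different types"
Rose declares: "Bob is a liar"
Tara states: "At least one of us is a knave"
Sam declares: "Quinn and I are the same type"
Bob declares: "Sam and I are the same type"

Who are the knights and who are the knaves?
Quinn is a knight.
Rose is a knave.
Tara is a knight.
Sam is a knight.
Bob is a knight.

Verification:
- Quinn (knight) says "Rose and I are different types" - this is TRUE because Quinn is a knight and Rose is a knave.
- Rose (knave) says "Bob is a liar" - this is FALSE (a lie) because Bob is a knight.
- Tara (knight) says "At least one of us is a knave" - this is TRUE because Rose is a knave.
- Sam (knight) says "Quinn and I are the same type" - this is TRUE because Sam is a knight and Quinn is a knight.
- Bob (knight) says "Sam and I are the same type" - this is TRUE because Bob is a knight and Sam is a knight.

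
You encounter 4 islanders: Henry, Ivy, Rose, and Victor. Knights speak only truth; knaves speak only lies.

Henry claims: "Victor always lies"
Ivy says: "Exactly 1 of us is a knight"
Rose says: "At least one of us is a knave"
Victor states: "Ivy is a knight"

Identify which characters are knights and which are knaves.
Henry is a knight.
Ivy is a knave.
Rose is a knight.
Victor is a knave.

Verification:
- Henry (knight) says "Victor always lies" - this is TRUE because Victor is a knave.
- Ivy (knave) says "Exactly 1 of us is a knight" - this is FALSE (a lie) because there are 2 knights.
- Rose (knight) says "At least one of us is a knave" - this is TRUE because Ivy and Victor are knaves.
- Victor (knave) says "Ivy is a knight" - this is FALSE (a lie) because Ivy is a knave.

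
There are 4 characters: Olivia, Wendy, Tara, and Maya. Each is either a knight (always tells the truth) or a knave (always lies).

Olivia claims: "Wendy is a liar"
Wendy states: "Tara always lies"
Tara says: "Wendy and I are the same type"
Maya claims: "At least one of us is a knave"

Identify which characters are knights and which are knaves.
Olivia is a knave.
Wendy is a knight.
Tara is a knave.
Maya is a knight.

Verification:
- Olivia (knave) says "Wendy is a liar" - this is FALSE (a lie) because Wendy is a knight.
- Wendy (knight) says "Tara always lies" - this is TRUE because Tara is a knave.
- Tara (knave) says "Wendy and I are the same type" - this is FALSE (a lie) because Tara is a knave and Wendy is a knight.
- Maya (knight) says "At least one of us is a knave" - this is TRUE because Olivia and Tara are knaves.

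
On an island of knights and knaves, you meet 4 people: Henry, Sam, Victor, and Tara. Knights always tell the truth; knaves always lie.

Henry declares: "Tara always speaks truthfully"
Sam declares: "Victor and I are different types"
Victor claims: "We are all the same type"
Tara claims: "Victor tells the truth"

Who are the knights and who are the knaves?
Henry is a knave.
Sam is a knight.
Victor is a knave.
Tara is a knave.

Verification:
- Henry (knave) says "Tara always speaks truthfully" - this is FALSE (a lie) because Tara is a knave.
- Sam (knight) says "Victor and I are different types" - this is TRUE because Sam is a knight and Victor is a knave.
- Victor (knave) says "We are all the same type" - this is FALSE (a lie) because Sam is a knight and Henry, Victor, and Tara are knaves.
- Tara (knave) says "Victor tells the truth" - this is FALSE (a lie) because Victor is a knave.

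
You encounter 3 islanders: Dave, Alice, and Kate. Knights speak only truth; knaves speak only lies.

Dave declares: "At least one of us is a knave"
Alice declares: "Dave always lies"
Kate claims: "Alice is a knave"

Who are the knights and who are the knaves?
Dave is a knight.
Alice is a knave.
Kate is a knight.

Verification:
- Dave (knight) says "At least one of us is a knave" - this is TRUE because Alice is a knave.
- Alice (knave) says "Dave always lies" - this is FALSE (a lie) because Dave is a knight.
- Kate (knight) says "Alice is a knave" - this is TRUE because Alice is a knave.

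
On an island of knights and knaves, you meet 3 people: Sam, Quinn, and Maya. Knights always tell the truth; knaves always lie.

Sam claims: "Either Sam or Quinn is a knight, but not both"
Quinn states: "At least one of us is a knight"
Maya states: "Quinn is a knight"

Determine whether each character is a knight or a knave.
Sam is a knave.
Quinn is a knave.
Maya is a knave.

Verification:
- Sam (knave) says "Either Sam or Quinn is a knight, but not both" - this is FALSE (a lie) because Sam is a knave and Quinn is a knave.
- Quinn (knave) says "At least one of us is a knight" - this is FALSE (a lie) because no one is a knight.
- Maya (knave) says "Quinn is a knight" - this is FALSE (a lie) because Quinn is a knave.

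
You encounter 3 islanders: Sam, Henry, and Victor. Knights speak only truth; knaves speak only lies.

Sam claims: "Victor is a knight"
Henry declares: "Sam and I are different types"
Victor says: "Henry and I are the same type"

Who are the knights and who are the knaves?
Sam is a knave.
Henry is a knight.
Victor is a knave.

Verification:
- Sam (knave) says "Victor is a knight" - this is FALSE (a lie) because Victor is a knave.
- Henry (knight) says "Sam and I are different types" - this is TRUE because Henry is a knight and Sam is a knave.
- Victor (knave) says "Henry and I are the same type" - this is FALSE (a lie) because Victor is a knave and Henry is a knight.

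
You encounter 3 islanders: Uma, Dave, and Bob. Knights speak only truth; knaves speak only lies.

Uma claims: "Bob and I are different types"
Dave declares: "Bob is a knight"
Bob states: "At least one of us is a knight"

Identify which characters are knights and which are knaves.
Uma is a knave.
Dave is a knave.
Bob is a knave.

Verification:
- Uma (knave) says "Bob and I are different types" - this is FALSE (a lie) because Uma is a knave and Bob is a knave.
- Dave (knave) says "Bob is a knight" - this is FALSE (a lie) because Bob is a knave.
- Bob (knave) says "At least one of us is a knight" - this is FALSE (a lie) because no one is a knight.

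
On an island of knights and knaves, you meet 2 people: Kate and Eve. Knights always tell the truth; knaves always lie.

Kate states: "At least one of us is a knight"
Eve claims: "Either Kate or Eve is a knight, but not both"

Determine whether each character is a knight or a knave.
Kate is a knave.
Eve is a knave.

Verification:
- Kate (knave) says "At least one of us is a knight" - this is FALSE (a lie) because no one is a knight.
- Eve (knave) says "Either Kate or Eve is a knight, but not both" - this is FALSE (a lie) because Kate is a knave and Eve is a knave.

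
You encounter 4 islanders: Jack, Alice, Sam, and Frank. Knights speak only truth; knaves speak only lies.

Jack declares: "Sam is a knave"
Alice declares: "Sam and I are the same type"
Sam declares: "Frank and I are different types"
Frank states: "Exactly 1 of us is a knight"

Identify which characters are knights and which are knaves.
Jack is a knave.
Alice is a knight.
Sam is a knight.
Frank is a knave.

Verification:
- Jack (knave) says "Sam is a knave" - this is FALSE (a lie) because Sam is a knight.
- Alice (knight) says "Sam and I are the same type" - this is TRUE because Alice is a knight and Sam is a knight.
- Sam (knight) says "Frank and I are different types" - this is TRUE because Sam is a knight and Frank is a knave.
- Frank (knave) says "Exactly 1 of us is a knight" - this is FALSE (a lie) because there are 2 knights.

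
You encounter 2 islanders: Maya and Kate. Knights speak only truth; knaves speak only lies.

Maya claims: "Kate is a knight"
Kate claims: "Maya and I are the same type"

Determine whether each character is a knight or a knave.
Maya is a knight.
Kate is a knight.

Verification:
- Maya (knight) says "Kate is a knight" - this is TRUE because Kate is a knight.
- Kate (knight) says "Maya and I are the same type" - this is TRUE because Kate is a knight and Maya is a knight.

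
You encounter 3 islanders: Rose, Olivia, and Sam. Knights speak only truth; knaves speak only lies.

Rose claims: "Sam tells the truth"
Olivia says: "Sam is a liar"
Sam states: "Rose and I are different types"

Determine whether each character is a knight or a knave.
Rose is a knave.
Olivia is a knight.
Sam is a knave.

Verification:
- Rose (knave) says "Sam tells the truth" - this is FALSE (a lie) because Sam is a knave.
- Olivia (knight) says "Sam is a liar" - this is TRUE because Sam is a knave.
- Sam (knave) says "Rose and I are different types" - this is FALSE (a lie) because Sam is a knave and Rose is a knave.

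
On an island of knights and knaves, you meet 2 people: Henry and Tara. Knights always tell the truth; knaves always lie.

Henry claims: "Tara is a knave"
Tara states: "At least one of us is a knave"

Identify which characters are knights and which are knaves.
Henry is a knave.
Tara is a knight.

Verification:
- Henry (knave) says "Tara is a knave" - this is FALSE (a lie) because Tara is a knight.
- Tara (knight) says "At least one of us is a knave" - this is TRUE because Henry is a knave.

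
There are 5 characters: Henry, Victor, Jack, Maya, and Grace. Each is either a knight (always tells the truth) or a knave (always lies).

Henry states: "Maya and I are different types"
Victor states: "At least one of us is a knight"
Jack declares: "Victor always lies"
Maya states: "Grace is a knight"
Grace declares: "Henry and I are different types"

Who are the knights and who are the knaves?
Henry is a knave.
Victor is a knight.
Jack is a knave.
Maya is a knave.
Grace is a knave.

Verification:
- Henry (knave) says "Maya and I are different types" - this is FALSE (a lie) because Henry is a knave and Maya is a knave.
- Victor (knight) says "At least one of us is a knight" - this is TRUE because Victor is a knight.
- Jack (knave) says "Victor always lies" - this is FALSE (a lie) because Victor is a knight.
- Maya (knave) says "Grace is a knight" - this is FALSE (a lie) because Grace is a knave.
- Grace (knave) says "Henry and I are different types" - this is FALSE (a lie) because Grace is a knave and Henry is a knave.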